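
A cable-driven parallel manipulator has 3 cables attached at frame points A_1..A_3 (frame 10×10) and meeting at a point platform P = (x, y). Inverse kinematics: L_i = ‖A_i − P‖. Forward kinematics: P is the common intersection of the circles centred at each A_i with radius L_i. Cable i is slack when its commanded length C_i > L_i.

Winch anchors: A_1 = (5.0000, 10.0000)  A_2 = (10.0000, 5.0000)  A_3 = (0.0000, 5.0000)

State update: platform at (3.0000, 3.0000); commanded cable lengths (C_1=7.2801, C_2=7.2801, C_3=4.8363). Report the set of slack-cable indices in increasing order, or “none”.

cable 1: L_1 = ‖A_1−P‖ = 7.2801;  C_1 = 7.2801 → taut
cable 2: L_2 = ‖A_2−P‖ = 7.2801;  C_2 = 7.2801 → taut
cable 3: L_3 = ‖A_3−P‖ = 3.6056;  C_3 = 4.8363 → slack

3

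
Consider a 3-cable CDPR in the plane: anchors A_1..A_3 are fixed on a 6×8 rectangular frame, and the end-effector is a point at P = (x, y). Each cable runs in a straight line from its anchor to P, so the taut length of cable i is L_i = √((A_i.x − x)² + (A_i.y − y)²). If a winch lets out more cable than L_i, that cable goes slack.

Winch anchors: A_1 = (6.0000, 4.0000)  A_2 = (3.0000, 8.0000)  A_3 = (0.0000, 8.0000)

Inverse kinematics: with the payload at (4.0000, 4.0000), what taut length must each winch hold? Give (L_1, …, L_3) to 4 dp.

L_1: Δ = A_1−P = (2.0000, 0.0000) → ‖Δ‖ = √4.0000 = 2.0000
L_2: Δ = A_2−P = (-1.0000, 4.0000) → ‖Δ‖ = √17.0000 = 4.1231
L_3: Δ = A_3−P = (-4.0000, 4.0000) → ‖Δ‖ = √32.0000 = 5.6569

(2.0000, 4.1231, 5.6569)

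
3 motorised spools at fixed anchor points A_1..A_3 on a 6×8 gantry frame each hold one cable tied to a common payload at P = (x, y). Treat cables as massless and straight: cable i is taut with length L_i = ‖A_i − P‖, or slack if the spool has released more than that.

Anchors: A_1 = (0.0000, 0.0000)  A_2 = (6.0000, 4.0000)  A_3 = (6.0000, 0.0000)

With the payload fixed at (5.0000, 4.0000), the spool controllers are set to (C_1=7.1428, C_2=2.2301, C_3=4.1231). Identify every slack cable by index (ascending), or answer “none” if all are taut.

1, 2

cable 1: L_1 = ‖A_1−P‖ = 6.4031;  C_1 = 7.1428 → slack
cable 2: L_2 = ‖A_2−P‖ = 1.0000;  C_2 = 2.2301 → slack
cable 3: L_3 = ‖A_3−P‖ = 4.1231;  C_3 = 4.1231 → taut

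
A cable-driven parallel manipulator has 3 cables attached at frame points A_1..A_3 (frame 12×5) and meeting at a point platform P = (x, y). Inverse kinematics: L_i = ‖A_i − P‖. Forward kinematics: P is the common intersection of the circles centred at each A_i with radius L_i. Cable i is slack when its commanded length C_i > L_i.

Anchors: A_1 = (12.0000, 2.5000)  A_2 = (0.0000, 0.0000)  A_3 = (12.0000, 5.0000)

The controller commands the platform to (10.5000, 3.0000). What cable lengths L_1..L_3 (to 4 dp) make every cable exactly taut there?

(1.5811, 10.9202, 2.5000)

L_1: Δ = A_1−P = (1.5000, -0.5000) → ‖Δ‖ = √2.5000 = 1.5811
L_2: Δ = A_2−P = (-10.5000, -3.0000) → ‖Δ‖ = √119.2500 = 10.9202
L_3: Δ = A_3−P = (1.5000, 2.0000) → ‖Δ‖ = √6.2500 = 2.5000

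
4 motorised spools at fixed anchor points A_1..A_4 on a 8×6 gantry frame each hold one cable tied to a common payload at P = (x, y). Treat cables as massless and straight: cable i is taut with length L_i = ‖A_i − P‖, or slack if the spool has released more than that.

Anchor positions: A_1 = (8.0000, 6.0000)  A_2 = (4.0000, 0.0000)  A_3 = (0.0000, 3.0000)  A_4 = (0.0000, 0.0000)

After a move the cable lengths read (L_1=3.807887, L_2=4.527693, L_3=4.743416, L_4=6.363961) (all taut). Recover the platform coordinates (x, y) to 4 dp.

expand ‖A_i−P‖²=L_i² and subtract eq 1 (q_i ≔ ‖A_i‖²−L_i²)
q_1 = 64.0000+36.0000−14.5000 = 85.5000
eq1−eq2 → [8.0000  12.0000]·P = 90.0000
eq1−eq3 → [16.0000  6.0000]·P = 99.0000
eq1−eq4 → [16.0000  12.0000]·P = 126.0000
2×2 solve → P = (4.5000, 4.5000)
check cable 4: ‖A_4−P‖² = 40.5000 ≈ L_4² = 40.5000 ✓

(4.5000, 4.5000)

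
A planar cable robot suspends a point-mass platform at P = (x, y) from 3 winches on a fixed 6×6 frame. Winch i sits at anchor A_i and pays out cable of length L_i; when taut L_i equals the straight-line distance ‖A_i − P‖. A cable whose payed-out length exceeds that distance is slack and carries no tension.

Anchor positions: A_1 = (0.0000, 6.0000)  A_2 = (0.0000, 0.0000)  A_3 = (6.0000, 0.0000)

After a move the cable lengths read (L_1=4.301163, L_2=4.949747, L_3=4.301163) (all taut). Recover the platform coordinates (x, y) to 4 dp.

(3.5000, 3.5000)

circle eqns → linear via eq_j − eq_1; set c_j = A_j·A_j − L_j²
c_1 = 0.0000+36.0000−18.5000 = 17.5000
0.0000·x + 12.0000·y = c_1−c_2 = 42.0000
-12.0000·x + 12.0000·y = c_1−c_3 = 0.0000
solve first two rows → x=3.5000, y=3.5000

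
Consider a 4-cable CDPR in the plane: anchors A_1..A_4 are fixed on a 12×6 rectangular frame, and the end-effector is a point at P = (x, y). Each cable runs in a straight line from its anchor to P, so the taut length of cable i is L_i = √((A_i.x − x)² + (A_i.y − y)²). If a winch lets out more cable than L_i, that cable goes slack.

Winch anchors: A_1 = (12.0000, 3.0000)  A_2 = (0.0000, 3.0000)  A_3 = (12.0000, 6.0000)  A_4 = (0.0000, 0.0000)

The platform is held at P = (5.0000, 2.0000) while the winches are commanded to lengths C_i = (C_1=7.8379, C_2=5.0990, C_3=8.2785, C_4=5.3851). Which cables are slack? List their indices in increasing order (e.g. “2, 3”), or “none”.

1, 3

cable 1: √((7.0000)²+(1.0000)²)=7.0711, C_1=7.8379: slack
cable 2: √((-5.0000)²+(1.0000)²)=5.0990, C_2=5.0990: taut
cable 3: √((7.0000)²+(4.0000)²)=8.0623, C_3=8.2785: slack
cable 4: √((-5.0000)²+(-2.0000)²)=5.3852, C_4=5.3851: taut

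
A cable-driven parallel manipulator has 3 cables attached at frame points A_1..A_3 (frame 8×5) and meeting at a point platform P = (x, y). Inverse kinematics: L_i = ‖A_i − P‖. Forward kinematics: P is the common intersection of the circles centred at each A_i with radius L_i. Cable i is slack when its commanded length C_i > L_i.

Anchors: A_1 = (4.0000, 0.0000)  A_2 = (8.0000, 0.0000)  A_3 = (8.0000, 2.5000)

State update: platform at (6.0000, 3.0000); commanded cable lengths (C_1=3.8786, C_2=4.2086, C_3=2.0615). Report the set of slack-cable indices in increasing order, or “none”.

i=1: geometric 3.6056 vs commanded 3.8786 ⇒ slack
i=2: geometric 3.6056 vs commanded 4.2086 ⇒ slack
i=3: geometric 2.0616 vs commanded 2.0615 ⇒ taut

1, 2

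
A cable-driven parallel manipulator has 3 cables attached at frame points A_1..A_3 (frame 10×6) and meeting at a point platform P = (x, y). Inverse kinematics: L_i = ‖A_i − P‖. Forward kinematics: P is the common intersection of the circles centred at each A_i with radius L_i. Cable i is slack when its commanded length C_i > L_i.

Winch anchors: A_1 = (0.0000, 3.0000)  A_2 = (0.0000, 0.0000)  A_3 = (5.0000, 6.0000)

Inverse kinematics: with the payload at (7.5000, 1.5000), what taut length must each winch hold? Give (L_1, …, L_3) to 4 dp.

L_1: Δ = A_1−P = (-7.5000, 1.5000) → ‖Δ‖ = √58.5000 = 7.6485
L_2: Δ = A_2−P = (-7.5000, -1.5000) → ‖Δ‖ = √58.5000 = 7.6485
L_3: Δ = A_3−P = (-2.5000, 4.5000) → ‖Δ‖ = √26.5000 = 5.1478

(7.6485, 7.6485, 5.1478)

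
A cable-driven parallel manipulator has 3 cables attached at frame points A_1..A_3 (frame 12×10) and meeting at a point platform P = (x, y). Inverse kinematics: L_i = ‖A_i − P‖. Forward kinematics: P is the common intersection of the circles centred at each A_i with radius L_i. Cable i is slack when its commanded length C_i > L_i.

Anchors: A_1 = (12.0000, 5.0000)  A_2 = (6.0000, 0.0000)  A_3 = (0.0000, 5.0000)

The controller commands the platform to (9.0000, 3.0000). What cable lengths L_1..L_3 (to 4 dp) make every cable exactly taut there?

L_1: Δ = A_1−P = (3.0000, 2.0000) → ‖Δ‖ = √13.0000 = 3.6056
L_2: Δ = A_2−P = (-3.0000, -3.0000) → ‖Δ‖ = √18.0000 = 4.2426
L_3: Δ = A_3−P = (-9.0000, 2.0000) → ‖Δ‖ = √85.0000 = 9.2195

(3.6056, 4.2426, 9.2195)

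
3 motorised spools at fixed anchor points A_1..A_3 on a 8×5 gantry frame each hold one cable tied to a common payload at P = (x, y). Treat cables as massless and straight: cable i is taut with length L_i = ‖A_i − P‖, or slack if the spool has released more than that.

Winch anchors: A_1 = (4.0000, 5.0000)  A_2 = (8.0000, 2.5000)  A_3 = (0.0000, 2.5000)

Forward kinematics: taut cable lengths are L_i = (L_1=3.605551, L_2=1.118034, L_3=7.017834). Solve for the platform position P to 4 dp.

(7.0000, 3.0000)

circle eqns → linear via eq_j − eq_1; set q_j = A_j·A_j − L_j²
q_1 = 16.0000+25.0000−13.0000 = 28.0000
-8.0000·x + 5.0000·y = q_1−q_2 = -41.0000
8.0000·x + 5.0000·y = q_1−q_3 = 71.0000
solve first two rows → x=7.0000, y=3.0000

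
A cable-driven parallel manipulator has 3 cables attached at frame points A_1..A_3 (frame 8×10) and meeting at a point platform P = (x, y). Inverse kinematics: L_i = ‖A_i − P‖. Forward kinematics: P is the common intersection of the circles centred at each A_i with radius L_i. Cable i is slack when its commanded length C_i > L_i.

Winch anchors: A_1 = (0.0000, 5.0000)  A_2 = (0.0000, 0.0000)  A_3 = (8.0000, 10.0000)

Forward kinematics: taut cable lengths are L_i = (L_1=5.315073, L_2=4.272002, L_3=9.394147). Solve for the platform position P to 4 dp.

circle eqns → linear via eq_j − eq_1; set k_j = A_j·A_j − L_j²
k_1 = 0.0000+25.0000−28.2500 = -3.2500
0.0000·x + 10.0000·y = k_1−k_2 = 15.0000
-16.0000·x − 10.0000·y = k_1−k_3 = -79.0000
solve first two rows → x=4.0000, y=1.5000

(4.0000, 1.5000)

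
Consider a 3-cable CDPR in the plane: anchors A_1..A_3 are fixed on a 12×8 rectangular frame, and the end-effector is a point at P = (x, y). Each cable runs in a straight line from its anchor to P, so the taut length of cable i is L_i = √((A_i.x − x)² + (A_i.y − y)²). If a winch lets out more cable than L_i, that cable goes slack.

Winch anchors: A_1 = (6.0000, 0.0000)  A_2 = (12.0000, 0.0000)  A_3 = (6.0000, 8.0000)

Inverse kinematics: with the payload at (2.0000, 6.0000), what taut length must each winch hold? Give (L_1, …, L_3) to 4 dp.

(7.2111, 11.6619, 4.4721)

L_1 = √((6.0000−2.0000)² + (0.0000−6.0000)²) = 7.2111
L_2 = √((12.0000−2.0000)² + (0.0000−6.0000)²) = 11.6619
L_3 = √((6.0000−2.0000)² + (8.0000−6.0000)²) = 4.4721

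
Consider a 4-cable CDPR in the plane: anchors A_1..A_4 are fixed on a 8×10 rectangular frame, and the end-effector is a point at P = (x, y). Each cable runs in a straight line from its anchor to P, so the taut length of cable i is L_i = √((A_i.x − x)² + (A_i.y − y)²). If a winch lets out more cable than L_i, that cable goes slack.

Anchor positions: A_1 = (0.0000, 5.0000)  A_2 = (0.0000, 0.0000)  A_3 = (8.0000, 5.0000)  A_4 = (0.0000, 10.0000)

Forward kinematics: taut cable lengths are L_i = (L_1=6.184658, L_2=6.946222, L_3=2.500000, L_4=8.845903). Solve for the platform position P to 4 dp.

(6.0000, 3.5000)

each cable: (A_i−P)·(A_i−P) = L_i²; let k_i = ‖A_i‖²−L_i²
k_1 = 0.0000+25.0000−38.2500 = -13.2500
row 1: 0.0000x + 10.0000y = 35.0000  (k_2=-48.2500)
row 2: -16.0000x + 0.0000y = -96.0000  (k_3=82.7500)
row 3: 0.0000x − 10.0000y = -35.0000  (k_4=21.7500)
Cramer on rows 1–2 → x = 6.0000, y = 3.5000
check cable 4: ‖A_4−P‖² = 78.2500 ≈ L_4² = 78.2500 ✓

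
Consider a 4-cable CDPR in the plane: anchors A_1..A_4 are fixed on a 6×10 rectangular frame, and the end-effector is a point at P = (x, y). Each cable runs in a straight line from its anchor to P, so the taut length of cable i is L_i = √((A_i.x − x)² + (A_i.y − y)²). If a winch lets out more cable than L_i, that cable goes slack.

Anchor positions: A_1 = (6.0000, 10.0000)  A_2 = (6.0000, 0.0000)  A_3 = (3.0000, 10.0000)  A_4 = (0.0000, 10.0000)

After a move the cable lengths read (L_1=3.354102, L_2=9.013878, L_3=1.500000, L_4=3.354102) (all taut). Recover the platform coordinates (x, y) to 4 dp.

expand ‖A_i−P‖²=L_i² and subtract eq 1 (c_i ≔ ‖A_i‖²−L_i²)
c_1 = 36.0000+100.0000−11.2500 = 124.7500
eq1−eq2 → [0.0000  20.0000]·P = 170.0000
eq1−eq3 → [6.0000  0.0000]·P = 18.0000
eq1−eq4 → [12.0000  0.0000]·P = 36.0000
2×2 solve → P = (3.0000, 8.5000)
check cable 4: ‖A_4−P‖² = 11.2500 ≈ L_4² = 11.2500 ✓

(3.0000, 8.5000)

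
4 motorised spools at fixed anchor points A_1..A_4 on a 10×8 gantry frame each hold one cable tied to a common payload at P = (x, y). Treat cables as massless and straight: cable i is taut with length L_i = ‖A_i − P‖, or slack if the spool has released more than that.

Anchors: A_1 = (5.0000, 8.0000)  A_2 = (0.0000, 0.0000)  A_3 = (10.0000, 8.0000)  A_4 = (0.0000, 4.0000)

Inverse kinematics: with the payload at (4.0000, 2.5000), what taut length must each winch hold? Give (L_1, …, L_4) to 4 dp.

cable 1: Δx=1.0000, Δy=5.5000; L_1 = √(Δx²+Δy²) = 5.5902
cable 2: Δx=-4.0000, Δy=-2.5000; L_2 = √(Δx²+Δy²) = 4.7170
cable 3: Δx=6.0000, Δy=5.5000; L_3 = √(Δx²+Δy²) = 8.1394
cable 4: Δx=-4.0000, Δy=1.5000; L_4 = √(Δx²+Δy²) = 4.2720

(5.5902, 4.7170, 8.1394, 4.2720)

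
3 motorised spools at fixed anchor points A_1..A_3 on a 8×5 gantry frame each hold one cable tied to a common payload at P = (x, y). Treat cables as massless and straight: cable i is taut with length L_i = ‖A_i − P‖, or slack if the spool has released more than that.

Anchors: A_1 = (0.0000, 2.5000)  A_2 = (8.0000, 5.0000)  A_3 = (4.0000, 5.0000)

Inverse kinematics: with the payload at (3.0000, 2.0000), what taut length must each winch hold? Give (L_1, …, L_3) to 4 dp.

(3.0414, 5.8310, 3.1623)

cable 1: Δx=-3.0000, Δy=0.5000; L_1 = √(Δx²+Δy²) = 3.0414
cable 2: Δx=5.0000, Δy=3.0000; L_2 = √(Δx²+Δy²) = 5.8310
cable 3: Δx=1.0000, Δy=3.0000; L_3 = √(Δx²+Δy²) = 3.1623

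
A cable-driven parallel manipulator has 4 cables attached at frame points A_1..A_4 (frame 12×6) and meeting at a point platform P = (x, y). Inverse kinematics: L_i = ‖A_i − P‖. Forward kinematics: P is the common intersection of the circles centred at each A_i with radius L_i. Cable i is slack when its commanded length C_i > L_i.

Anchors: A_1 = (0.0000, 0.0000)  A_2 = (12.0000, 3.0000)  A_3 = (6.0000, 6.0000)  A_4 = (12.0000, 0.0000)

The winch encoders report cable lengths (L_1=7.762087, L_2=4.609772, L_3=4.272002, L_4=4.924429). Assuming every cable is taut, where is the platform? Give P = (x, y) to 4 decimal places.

expand ‖A_i−P‖²=L_i² and subtract eq 1 (k_i ≔ ‖A_i‖²−L_i²)
k_1 = 0.0000+0.0000−60.2500 = -60.2500
eq1−eq2 → [-24.0000  -6.0000]·P = -192.0000
eq1−eq3 → [-12.0000  -12.0000]·P = -114.0000
eq1−eq4 → [-24.0000  0.0000]·P = -180.0000
2×2 solve → P = (7.5000, 2.0000)
check cable 4: ‖A_4−P‖² = 24.2500 ≈ L_4² = 24.2500 ✓

(7.5000, 2.0000)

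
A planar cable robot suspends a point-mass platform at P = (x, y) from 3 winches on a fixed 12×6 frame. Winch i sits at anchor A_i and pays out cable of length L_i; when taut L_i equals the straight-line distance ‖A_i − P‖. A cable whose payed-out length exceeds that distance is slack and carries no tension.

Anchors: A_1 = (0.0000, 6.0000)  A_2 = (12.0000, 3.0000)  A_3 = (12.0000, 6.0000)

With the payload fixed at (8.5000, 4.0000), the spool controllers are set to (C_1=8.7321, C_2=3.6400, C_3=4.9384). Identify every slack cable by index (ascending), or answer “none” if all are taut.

i=1: geometric 8.7321 vs commanded 8.7321 ⇒ taut
i=2: geometric 3.6401 vs commanded 3.6400 ⇒ taut
i=3: geometric 4.0311 vs commanded 4.9384 ⇒ slack

3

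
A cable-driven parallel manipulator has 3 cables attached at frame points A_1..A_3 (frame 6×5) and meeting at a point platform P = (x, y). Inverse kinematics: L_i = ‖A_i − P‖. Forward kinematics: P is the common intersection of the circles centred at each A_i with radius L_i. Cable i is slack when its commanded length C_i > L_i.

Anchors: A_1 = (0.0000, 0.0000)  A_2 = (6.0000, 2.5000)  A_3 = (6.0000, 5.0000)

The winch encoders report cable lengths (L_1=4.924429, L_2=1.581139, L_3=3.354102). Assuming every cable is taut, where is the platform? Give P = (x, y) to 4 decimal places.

expand ‖A_i−P‖²=L_i² and subtract eq 1 (c_i ≔ ‖A_i‖²−L_i²)
c_1 = 0.0000+0.0000−24.2500 = -24.2500
eq1−eq2 → [-12.0000  -5.0000]·P = -64.0000
eq1−eq3 → [-12.0000  -10.0000]·P = -74.0000
2×2 solve → P = (4.5000, 2.0000)

(4.5000, 2.0000)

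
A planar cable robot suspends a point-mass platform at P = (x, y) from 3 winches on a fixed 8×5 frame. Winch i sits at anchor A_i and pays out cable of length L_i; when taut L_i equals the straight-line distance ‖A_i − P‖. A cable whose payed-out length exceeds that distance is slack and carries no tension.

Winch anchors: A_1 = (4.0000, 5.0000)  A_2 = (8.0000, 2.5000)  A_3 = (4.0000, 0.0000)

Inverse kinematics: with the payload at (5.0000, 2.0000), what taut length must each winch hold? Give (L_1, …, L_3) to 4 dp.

(3.1623, 3.0414, 2.2361)

L_1 = √((4.0000−5.0000)² + (5.0000−2.0000)²) = 3.1623
L_2 = √((8.0000−5.0000)² + (2.5000−2.0000)²) = 3.0414
L_3 = √((4.0000−5.0000)² + (0.0000−2.0000)²) = 2.2361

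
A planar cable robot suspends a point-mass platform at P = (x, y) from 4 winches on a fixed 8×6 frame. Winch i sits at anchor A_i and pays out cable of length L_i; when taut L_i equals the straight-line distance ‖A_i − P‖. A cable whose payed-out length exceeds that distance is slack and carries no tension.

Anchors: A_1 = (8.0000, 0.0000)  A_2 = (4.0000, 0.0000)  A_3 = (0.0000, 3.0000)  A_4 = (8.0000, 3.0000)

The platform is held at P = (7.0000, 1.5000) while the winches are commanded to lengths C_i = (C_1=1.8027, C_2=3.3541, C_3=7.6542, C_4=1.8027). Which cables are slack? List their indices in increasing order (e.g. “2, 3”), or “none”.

cable 1: √((1.0000)²+(-1.5000)²)=1.8028, C_1=1.8027: taut
cable 2: √((-3.0000)²+(-1.5000)²)=3.3541, C_2=3.3541: taut
cable 3: √((-7.0000)²+(1.5000)²)=7.1589, C_3=7.6542: slack
cable 4: √((1.0000)²+(1.5000)²)=1.8028, C_4=1.8027: taut

3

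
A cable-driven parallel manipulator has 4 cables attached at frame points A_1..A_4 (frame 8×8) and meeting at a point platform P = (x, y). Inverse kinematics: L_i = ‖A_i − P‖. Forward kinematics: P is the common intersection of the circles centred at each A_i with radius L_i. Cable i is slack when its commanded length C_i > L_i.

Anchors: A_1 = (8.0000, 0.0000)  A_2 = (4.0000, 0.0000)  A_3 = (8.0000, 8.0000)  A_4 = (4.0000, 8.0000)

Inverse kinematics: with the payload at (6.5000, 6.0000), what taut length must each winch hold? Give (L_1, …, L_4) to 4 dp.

L_1: Δ = A_1−P = (1.5000, -6.0000) → ‖Δ‖ = √38.2500 = 6.1847
L_2: Δ = A_2−P = (-2.5000, -6.0000) → ‖Δ‖ = √42.2500 = 6.5000
L_3: Δ = A_3−P = (1.5000, 2.0000) → ‖Δ‖ = √6.2500 = 2.5000
L_4: Δ = A_4−P = (-2.5000, 2.0000) → ‖Δ‖ = √10.2500 = 3.2016

(6.1847, 6.5000, 2.5000, 3.2016)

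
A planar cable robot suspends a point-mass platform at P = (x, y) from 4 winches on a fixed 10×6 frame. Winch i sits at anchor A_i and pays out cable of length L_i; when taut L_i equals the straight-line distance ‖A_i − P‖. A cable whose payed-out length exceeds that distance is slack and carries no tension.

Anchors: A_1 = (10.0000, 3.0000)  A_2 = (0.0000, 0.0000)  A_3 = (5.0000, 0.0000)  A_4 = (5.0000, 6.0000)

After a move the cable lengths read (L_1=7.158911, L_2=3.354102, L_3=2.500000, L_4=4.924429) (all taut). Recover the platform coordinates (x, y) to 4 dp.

each cable: (A_i−P)·(A_i−P) = L_i²; let k_i = ‖A_i‖²−L_i²
k_1 = 100.0000+9.0000−51.2500 = 57.7500
row 1: 20.0000x + 6.0000y = 69.0000  (k_2=-11.2500)
row 2: 10.0000x + 6.0000y = 39.0000  (k_3=18.7500)
row 3: 10.0000x − 6.0000y = 21.0000  (k_4=36.7500)
Cramer on rows 1–2 → x = 3.0000, y = 1.5000
check cable 4: ‖A_4−P‖² = 24.2500 ≈ L_4² = 24.2500 ✓

(3.0000, 1.5000)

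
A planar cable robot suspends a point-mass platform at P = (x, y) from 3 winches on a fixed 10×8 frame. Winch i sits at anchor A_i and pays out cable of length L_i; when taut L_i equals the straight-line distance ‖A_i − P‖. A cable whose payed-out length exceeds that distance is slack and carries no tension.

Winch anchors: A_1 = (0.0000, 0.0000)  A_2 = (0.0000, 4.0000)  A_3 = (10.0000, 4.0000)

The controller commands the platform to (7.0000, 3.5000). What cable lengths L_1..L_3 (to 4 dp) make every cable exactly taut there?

(7.8262, 7.0178, 3.0414)

cable 1: Δx=-7.0000, Δy=-3.5000; L_1 = √(Δx²+Δy²) = 7.8262
cable 2: Δx=-7.0000, Δy=0.5000; L_2 = √(Δx²+Δy²) = 7.0178
cable 3: Δx=3.0000, Δy=0.5000; L_3 = √(Δx²+Δy²) = 3.0414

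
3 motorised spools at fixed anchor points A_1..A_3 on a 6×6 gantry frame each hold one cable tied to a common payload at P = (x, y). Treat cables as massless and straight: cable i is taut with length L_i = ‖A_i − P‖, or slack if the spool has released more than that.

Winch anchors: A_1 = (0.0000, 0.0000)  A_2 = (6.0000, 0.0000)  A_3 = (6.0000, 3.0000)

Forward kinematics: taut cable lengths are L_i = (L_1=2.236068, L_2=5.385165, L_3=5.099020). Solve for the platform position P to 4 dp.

expand ‖A_i−P‖²=L_i² and subtract eq 1 (c_i ≔ ‖A_i‖²−L_i²)
c_1 = 0.0000+0.0000−5.0000 = -5.0000
eq1−eq2 → [-12.0000  0.0000]·P = -12.0000
eq1−eq3 → [-12.0000  -6.0000]·P = -24.0000
2×2 solve → P = (1.0000, 2.0000)

(1.0000, 2.0000)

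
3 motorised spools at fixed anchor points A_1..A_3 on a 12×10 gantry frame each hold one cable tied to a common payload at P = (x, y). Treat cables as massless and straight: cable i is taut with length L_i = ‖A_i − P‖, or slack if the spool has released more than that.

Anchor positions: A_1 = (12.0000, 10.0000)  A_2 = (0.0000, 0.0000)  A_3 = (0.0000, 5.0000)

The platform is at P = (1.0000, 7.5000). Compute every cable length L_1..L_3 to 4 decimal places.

cable 1: Δx=11.0000, Δy=2.5000; L_1 = √(Δx²+Δy²) = 11.2805
cable 2: Δx=-1.0000, Δy=-7.5000; L_2 = √(Δx²+Δy²) = 7.5664
cable 3: Δx=-1.0000, Δy=-2.5000; L_3 = √(Δx²+Δy²) = 2.6926

(11.2805, 7.5664, 2.6926)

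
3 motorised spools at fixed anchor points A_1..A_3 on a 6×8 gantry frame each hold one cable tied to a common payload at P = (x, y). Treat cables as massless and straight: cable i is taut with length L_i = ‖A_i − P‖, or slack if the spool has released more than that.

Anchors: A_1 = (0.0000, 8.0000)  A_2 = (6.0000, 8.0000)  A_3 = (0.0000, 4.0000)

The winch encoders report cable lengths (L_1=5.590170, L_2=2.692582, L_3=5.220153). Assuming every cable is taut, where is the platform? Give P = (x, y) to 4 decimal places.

(5.0000, 5.5000)

each cable: (A_i−P)·(A_i−P) = L_i²; let c_i = ‖A_i‖²−L_i²
c_1 = 0.0000+64.0000−31.2500 = 32.7500
row 1: -12.0000x + 0.0000y = -60.0000  (c_2=92.7500)
row 2: 0.0000x + 8.0000y = 44.0000  (c_3=-11.2500)
Cramer on rows 1–2 → x = 5.0000, y = 5.5000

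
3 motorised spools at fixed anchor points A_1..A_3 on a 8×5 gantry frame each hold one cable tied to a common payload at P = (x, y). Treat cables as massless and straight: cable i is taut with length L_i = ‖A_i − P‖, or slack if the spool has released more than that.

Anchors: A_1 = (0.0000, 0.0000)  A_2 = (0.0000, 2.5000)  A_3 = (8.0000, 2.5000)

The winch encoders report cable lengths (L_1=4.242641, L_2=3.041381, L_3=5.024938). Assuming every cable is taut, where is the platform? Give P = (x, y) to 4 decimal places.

circle eqns → linear via eq_j − eq_1; set k_j = A_j·A_j − L_j²
k_1 = 0.0000+0.0000−18.0000 = -18.0000
0.0000·x − 5.0000·y = k_1−k_2 = -15.0000
-16.0000·x − 5.0000·y = k_1−k_3 = -63.0000
solve first two rows → x=3.0000, y=3.0000

(3.0000, 3.0000)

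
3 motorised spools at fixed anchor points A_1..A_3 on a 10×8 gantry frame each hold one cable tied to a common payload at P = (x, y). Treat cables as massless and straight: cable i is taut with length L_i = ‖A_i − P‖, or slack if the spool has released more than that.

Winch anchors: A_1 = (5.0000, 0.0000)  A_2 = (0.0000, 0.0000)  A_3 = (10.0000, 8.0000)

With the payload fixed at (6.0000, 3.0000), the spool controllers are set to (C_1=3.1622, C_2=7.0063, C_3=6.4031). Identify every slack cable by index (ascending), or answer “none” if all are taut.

cable 1: √((-1.0000)²+(-3.0000)²)=3.1623, C_1=3.1622: taut
cable 2: √((-6.0000)²+(-3.0000)²)=6.7082, C_2=7.0063: slack
cable 3: √((4.0000)²+(5.0000)²)=6.4031, C_3=6.4031: taut

2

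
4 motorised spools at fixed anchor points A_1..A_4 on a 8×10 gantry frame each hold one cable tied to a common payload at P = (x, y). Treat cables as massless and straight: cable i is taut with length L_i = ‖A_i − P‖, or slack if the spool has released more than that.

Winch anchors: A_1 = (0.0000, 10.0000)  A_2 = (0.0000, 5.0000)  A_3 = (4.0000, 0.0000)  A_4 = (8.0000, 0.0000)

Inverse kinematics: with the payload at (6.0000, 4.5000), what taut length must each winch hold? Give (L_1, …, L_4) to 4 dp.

cable 1: Δx=-6.0000, Δy=5.5000; L_1 = √(Δx²+Δy²) = 8.1394
cable 2: Δx=-6.0000, Δy=0.5000; L_2 = √(Δx²+Δy²) = 6.0208
cable 3: Δx=-2.0000, Δy=-4.5000; L_3 = √(Δx²+Δy²) = 4.9244
cable 4: Δx=2.0000, Δy=-4.5000; L_4 = √(Δx²+Δy²) = 4.9244

(8.1394, 6.0208, 4.9244, 4.9244)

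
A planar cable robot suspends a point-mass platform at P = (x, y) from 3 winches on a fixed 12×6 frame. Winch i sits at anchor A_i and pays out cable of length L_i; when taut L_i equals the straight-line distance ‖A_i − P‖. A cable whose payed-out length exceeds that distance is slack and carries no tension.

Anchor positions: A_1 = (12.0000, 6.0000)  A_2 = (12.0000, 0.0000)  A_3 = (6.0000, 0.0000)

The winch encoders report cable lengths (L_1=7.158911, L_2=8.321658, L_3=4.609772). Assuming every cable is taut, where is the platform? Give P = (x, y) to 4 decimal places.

(5.0000, 4.5000)

circle eqns → linear via eq_j − eq_1; set c_j = A_j·A_j − L_j²
c_1 = 144.0000+36.0000−51.2500 = 128.7500
0.0000·x + 12.0000·y = c_1−c_2 = 54.0000
12.0000·x + 12.0000·y = c_1−c_3 = 114.0000
solve first two rows → x=5.0000, y=4.5000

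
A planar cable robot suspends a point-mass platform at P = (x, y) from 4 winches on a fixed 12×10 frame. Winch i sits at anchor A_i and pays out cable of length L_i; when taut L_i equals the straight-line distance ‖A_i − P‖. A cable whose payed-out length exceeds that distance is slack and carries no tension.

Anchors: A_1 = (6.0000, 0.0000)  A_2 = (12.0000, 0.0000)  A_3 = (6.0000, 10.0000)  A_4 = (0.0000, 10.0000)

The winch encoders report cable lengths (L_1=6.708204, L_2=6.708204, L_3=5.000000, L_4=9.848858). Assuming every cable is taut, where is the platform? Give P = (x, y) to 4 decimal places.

(9.0000, 6.0000)

circle eqns → linear via eq_j − eq_1; set k_j = A_j·A_j − L_j²
k_1 = 36.0000+0.0000−45.0000 = -9.0000
-12.0000·x + 0.0000·y = k_1−k_2 = -108.0000
0.0000·x − 20.0000·y = k_1−k_3 = -120.0000
12.0000·x − 20.0000·y = k_1−k_4 = -12.0000
solve first two rows → x=9.0000, y=6.0000
check cable 4: ‖A_4−P‖² = 97.0000 ≈ L_4² = 97.0000 ✓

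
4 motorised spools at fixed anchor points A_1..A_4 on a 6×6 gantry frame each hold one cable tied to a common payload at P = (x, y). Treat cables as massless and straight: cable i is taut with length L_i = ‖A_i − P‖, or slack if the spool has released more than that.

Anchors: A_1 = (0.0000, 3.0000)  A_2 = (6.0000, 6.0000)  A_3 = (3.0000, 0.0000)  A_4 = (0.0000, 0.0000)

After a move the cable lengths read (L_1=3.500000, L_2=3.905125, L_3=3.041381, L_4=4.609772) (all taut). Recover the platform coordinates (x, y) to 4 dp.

(3.5000, 3.0000)

expand ‖A_i−P‖²=L_i² and subtract eq 1 (k_i ≔ ‖A_i‖²−L_i²)
k_1 = 0.0000+9.0000−12.2500 = -3.2500
eq1−eq2 → [-12.0000  -6.0000]·P = -60.0000
eq1−eq3 → [-6.0000  6.0000]·P = -3.0000
eq1−eq4 → [0.0000  6.0000]·P = 18.0000
2×2 solve → P = (3.5000, 3.0000)
check cable 4: ‖A_4−P‖² = 21.2500 ≈ L_4² = 21.2500 ✓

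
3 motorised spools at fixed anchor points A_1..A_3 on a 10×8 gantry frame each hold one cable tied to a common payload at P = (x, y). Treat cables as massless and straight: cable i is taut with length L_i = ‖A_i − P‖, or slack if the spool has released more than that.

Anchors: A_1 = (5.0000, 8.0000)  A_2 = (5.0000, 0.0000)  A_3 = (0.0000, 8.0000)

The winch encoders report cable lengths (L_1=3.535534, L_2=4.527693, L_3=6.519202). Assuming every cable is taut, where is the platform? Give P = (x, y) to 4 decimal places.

(5.5000, 4.5000)

circle eqns → linear via eq_j − eq_1; set q_j = A_j·A_j − L_j²
q_1 = 25.0000+64.0000−12.5000 = 76.5000
0.0000·x + 16.0000·y = q_1−q_2 = 72.0000
10.0000·x + 0.0000·y = q_1−q_3 = 55.0000
solve first two rows → x=5.5000, y=4.5000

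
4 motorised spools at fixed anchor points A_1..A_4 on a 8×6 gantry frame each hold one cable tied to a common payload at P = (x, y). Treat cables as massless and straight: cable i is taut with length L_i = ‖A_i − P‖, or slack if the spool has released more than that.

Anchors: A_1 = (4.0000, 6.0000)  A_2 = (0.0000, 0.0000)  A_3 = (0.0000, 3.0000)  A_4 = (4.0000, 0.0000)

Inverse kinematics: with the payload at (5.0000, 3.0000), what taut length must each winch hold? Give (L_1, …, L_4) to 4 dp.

cable 1: Δx=-1.0000, Δy=3.0000; L_1 = √(Δx²+Δy²) = 3.1623
cable 2: Δx=-5.0000, Δy=-3.0000; L_2 = √(Δx²+Δy²) = 5.8310
cable 3: Δx=-5.0000, Δy=0.0000; L_3 = √(Δx²+Δy²) = 5.0000
cable 4: Δx=-1.0000, Δy=-3.0000; L_4 = √(Δx²+Δy²) = 3.1623

(3.1623, 5.8310, 5.0000, 3.1623)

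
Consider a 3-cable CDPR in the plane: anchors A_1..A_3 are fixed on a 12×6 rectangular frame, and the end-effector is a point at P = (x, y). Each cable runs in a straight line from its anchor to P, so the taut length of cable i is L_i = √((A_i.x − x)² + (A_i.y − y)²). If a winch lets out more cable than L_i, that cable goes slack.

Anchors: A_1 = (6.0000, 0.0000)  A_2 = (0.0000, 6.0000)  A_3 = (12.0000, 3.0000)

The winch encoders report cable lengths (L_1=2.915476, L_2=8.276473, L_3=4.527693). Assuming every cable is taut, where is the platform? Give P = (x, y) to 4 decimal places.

expand ‖A_i−P‖²=L_i² and subtract eq 1 (c_i ≔ ‖A_i‖²−L_i²)
c_1 = 36.0000+0.0000−8.5000 = 27.5000
eq1−eq2 → [12.0000  -12.0000]·P = 60.0000
eq1−eq3 → [-12.0000  -6.0000]·P = -105.0000
2×2 solve → P = (7.5000, 2.5000)

(7.5000, 2.5000)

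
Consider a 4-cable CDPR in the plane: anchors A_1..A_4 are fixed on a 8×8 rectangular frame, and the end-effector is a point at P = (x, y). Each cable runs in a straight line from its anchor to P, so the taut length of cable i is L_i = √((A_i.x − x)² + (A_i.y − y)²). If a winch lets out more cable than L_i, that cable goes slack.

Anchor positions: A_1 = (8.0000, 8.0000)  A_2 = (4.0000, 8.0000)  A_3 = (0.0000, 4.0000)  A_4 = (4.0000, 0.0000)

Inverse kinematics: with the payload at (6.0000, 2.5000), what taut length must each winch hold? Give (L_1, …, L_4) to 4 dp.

(5.8523, 5.8523, 6.1847, 3.2016)

cable 1: Δx=2.0000, Δy=5.5000; L_1 = √(Δx²+Δy²) = 5.8523
cable 2: Δx=-2.0000, Δy=5.5000; L_2 = √(Δx²+Δy²) = 5.8523
cable 3: Δx=-6.0000, Δy=1.5000; L_3 = √(Δx²+Δy²) = 6.1847
cable 4: Δx=-2.0000, Δy=-2.5000; L_4 = √(Δx²+Δy²) = 3.2016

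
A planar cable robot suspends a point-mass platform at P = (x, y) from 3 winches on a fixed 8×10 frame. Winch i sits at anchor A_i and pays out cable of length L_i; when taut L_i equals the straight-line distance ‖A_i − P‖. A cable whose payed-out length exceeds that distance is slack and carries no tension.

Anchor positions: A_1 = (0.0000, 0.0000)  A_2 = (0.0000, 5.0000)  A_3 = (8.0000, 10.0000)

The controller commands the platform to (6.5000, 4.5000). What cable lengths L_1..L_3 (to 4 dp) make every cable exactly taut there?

(7.9057, 6.5192, 5.7009)

L_1 = √((0.0000−6.5000)² + (0.0000−4.5000)²) = 7.9057
L_2 = √((0.0000−6.5000)² + (5.0000−4.5000)²) = 6.5192
L_3 = √((8.0000−6.5000)² + (10.0000−4.5000)²) = 5.7009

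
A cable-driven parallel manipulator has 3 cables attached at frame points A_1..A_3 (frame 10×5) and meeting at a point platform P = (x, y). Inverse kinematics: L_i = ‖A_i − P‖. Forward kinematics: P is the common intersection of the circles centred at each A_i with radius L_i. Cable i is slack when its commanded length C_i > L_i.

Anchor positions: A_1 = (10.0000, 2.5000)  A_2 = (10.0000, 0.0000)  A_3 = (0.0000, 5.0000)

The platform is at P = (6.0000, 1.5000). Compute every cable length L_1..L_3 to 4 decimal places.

(4.1231, 4.2720, 6.9462)

L_1: Δ = A_1−P = (4.0000, 1.0000) → ‖Δ‖ = √17.0000 = 4.1231
L_2: Δ = A_2−P = (4.0000, -1.5000) → ‖Δ‖ = √18.2500 = 4.2720
L_3: Δ = A_3−P = (-6.0000, 3.5000) → ‖Δ‖ = √48.2500 = 6.9462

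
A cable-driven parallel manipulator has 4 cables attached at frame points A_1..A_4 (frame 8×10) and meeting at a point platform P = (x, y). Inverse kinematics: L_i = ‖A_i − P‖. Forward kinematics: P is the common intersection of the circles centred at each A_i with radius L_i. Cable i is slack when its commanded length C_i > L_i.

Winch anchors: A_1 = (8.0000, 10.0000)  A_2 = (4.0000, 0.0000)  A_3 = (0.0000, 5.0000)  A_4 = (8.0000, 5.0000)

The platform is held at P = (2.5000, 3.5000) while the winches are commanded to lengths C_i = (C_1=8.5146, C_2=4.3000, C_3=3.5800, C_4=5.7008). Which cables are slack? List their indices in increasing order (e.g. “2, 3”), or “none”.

2, 3

cable 1: L_1 = ‖A_1−P‖ = 8.5147;  C_1 = 8.5146 → taut
cable 2: L_2 = ‖A_2−P‖ = 3.8079;  C_2 = 4.3000 → slack
cable 3: L_3 = ‖A_3−P‖ = 2.9155;  C_3 = 3.5800 → slack
cable 4: L_4 = ‖A_4−P‖ = 5.7009;  C_4 = 5.7008 → taut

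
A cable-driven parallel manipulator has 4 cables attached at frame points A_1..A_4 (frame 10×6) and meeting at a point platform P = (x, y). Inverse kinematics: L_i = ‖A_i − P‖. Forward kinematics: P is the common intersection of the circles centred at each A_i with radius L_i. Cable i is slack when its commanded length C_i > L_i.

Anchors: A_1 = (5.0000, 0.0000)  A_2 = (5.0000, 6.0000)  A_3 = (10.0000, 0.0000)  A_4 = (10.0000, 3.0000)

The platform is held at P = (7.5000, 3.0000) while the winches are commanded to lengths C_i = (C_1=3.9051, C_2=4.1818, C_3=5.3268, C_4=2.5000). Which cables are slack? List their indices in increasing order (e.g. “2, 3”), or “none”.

cable 1: L_1 = ‖A_1−P‖ = 3.9051;  C_1 = 3.9051 → taut
cable 2: L_2 = ‖A_2−P‖ = 3.9051;  C_2 = 4.1818 → slack
cable 3: L_3 = ‖A_3−P‖ = 3.9051;  C_3 = 5.3268 → slack
cable 4: L_4 = ‖A_4−P‖ = 2.5000;  C_4 = 2.5000 → taut

2, 3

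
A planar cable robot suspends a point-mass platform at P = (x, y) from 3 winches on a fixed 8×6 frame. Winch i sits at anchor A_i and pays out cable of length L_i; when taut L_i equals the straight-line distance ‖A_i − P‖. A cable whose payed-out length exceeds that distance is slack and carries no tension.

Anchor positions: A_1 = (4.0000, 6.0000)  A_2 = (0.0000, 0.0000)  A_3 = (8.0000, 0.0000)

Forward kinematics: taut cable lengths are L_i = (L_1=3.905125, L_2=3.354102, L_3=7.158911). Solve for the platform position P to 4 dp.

(1.5000, 3.0000)

each cable: (A_i−P)·(A_i−P) = L_i²; let c_i = ‖A_i‖²−L_i²
c_1 = 16.0000+36.0000−15.2500 = 36.7500
row 1: 8.0000x + 12.0000y = 48.0000  (c_2=-11.2500)
row 2: -8.0000x + 12.0000y = 24.0000  (c_3=12.7500)
Cramer on rows 1–2 → x = 1.5000, y = 3.0000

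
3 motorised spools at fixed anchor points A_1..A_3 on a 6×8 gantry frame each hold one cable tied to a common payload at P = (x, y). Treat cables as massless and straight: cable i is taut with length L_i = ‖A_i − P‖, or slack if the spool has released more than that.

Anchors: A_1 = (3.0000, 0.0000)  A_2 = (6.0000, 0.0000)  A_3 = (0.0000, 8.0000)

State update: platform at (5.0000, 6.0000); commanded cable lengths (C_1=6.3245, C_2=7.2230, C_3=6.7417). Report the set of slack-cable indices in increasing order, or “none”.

cable 1: L_1 = ‖A_1−P‖ = 6.3246;  C_1 = 6.3245 → taut
cable 2: L_2 = ‖A_2−P‖ = 6.0828;  C_2 = 7.2230 → slack
cable 3: L_3 = ‖A_3−P‖ = 5.3852;  C_3 = 6.7417 → slack

2, 3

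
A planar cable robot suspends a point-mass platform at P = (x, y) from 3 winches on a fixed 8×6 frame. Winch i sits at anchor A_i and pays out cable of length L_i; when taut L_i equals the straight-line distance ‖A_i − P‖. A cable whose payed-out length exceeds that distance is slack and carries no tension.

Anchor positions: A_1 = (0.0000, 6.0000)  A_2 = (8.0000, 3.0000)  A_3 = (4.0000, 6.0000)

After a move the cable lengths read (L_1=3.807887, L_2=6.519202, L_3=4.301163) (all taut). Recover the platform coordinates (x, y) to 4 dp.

expand ‖A_i−P‖²=L_i² and subtract eq 1 (k_i ≔ ‖A_i‖²−L_i²)
k_1 = 0.0000+36.0000−14.5000 = 21.5000
eq1−eq2 → [-16.0000  6.0000]·P = -9.0000
eq1−eq3 → [-8.0000  0.0000]·P = -12.0000
2×2 solve → P = (1.5000, 2.5000)

(1.5000, 2.5000)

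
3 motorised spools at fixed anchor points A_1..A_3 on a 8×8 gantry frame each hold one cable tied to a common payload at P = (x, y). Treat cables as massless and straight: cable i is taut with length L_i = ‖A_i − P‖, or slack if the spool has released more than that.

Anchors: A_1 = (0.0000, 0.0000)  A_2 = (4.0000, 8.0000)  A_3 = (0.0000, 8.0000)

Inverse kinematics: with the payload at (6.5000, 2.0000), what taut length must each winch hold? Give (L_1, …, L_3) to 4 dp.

(6.8007, 6.5000, 8.8459)

L_1: Δ = A_1−P = (-6.5000, -2.0000) → ‖Δ‖ = √46.2500 = 6.8007
L_2: Δ = A_2−P = (-2.5000, 6.0000) → ‖Δ‖ = √42.2500 = 6.5000
L_3: Δ = A_3−P = (-6.5000, 6.0000) → ‖Δ‖ = √78.2500 = 8.8459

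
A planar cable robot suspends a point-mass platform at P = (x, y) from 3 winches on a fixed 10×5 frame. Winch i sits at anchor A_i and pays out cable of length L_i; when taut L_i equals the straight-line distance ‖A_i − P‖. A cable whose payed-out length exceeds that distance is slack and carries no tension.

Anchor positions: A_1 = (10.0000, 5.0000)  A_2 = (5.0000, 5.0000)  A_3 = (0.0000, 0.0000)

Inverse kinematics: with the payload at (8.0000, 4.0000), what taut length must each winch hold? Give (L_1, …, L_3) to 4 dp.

(2.2361, 3.1623, 8.9443)

L_1 = √((10.0000−8.0000)² + (5.0000−4.0000)²) = 2.2361
L_2 = √((5.0000−8.0000)² + (5.0000−4.0000)²) = 3.1623
L_3 = √((0.0000−8.0000)² + (0.0000−4.0000)²) = 8.9443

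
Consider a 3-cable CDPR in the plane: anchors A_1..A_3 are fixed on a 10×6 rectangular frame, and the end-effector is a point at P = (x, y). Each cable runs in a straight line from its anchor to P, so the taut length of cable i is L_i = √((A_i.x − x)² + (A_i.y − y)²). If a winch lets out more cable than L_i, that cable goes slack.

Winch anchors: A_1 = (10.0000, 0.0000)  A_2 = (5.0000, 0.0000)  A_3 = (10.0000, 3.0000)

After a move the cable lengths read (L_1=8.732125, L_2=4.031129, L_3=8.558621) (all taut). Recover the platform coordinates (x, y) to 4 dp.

(1.5000, 2.0000)

circle eqns → linear via eq_j − eq_1; set k_j = A_j·A_j − L_j²
k_1 = 100.0000+0.0000−76.2500 = 23.7500
10.0000·x + 0.0000·y = k_1−k_2 = 15.0000
0.0000·x − 6.0000·y = k_1−k_3 = -12.0000
solve first two rows → x=1.5000, y=2.0000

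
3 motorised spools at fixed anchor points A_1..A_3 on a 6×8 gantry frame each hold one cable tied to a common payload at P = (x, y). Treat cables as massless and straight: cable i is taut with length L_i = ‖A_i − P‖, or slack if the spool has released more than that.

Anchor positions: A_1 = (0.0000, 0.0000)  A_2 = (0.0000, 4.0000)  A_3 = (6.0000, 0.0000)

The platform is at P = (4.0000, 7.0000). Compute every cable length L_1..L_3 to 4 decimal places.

(8.0623, 5.0000, 7.2801)

L_1 = √((0.0000−4.0000)² + (0.0000−7.0000)²) = 8.0623
L_2 = √((0.0000−4.0000)² + (4.0000−7.0000)²) = 5.0000
L_3 = √((6.0000−4.0000)² + (0.0000−7.0000)²) = 7.2801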